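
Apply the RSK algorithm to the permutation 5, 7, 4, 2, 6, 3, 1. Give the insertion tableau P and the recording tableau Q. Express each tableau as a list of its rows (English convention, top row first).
Insert each entry of the permutation into P by Schensted row insertion, recording in Q the position of each new cell.

Insert 5: appended to row 1. P = [[5]], Q = [[1]].
Insert 7: appended to row 1. P = [[5, 7]], Q = [[1, 2]].
Insert 4: 4 bumps 5 from row 1; 5 starts row 2. P = [[4, 7], [5]], Q = [[1, 2], [3]].
Insert 2: 2 bumps 4 from row 1; 4 bumps 5 from row 2; 5 starts row 3. P = [[2, 7], [4], [5]], Q = [[1, 2], [3], [4]].
Insert 6: 6 bumps 7 from row 1; 7 appends to row 2. P = [[2, 6], [4, 7], [5]], Q = [[1, 2], [3, 5], [4]].
Insert 3: 3 bumps 6 from row 1; 6 bumps 7 from row 2; 7 appends to row 3. P = [[2, 3], [4, 6], [5, 7]], Q = [[1, 2], [3, 5], [4, 6]].
Insert 1: 1 bumps 2 from row 1; 2 bumps 4 from row 2; 4 bumps 5 from row 3; 5 starts row 4. P = [[1, 3], [2, 6], [4, 7], [5]], Q = [[1, 2], [3, 5], [4, 6], [7]].

So P = [[1, 3], [2, 6], [4, 7], [5]], Q = [[1, 2], [3, 5], [4, 6], [7]].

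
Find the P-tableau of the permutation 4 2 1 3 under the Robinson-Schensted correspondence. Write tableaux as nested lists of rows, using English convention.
P = [[1, 3], [2], [4]]

Insert 4: appended to row 1. P = [[4]].
Insert 2: 2 bumps 4 from row 1; 4 starts row 2. P = [[2], [4]].
Insert 1: 1 bumps 2 from row 1; 2 bumps 4 from row 2; 4 starts row 3. P = [[1], [2], [4]].
Insert 3: appended to row 1. P = [[1, 3], [2], [4]].

So P = [[1, 3], [2], [4]].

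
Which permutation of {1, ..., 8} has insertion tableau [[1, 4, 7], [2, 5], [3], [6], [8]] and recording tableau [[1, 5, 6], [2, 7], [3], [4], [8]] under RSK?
8 6 3 2 5 7 4 1

Reverse the RSK construction: for i from n down to 1, find the cell of Q containing i, remove the entry at that cell from P, and reverse-bump it up through P; the value ejected from row 1 is w(i).

Step i=8: Q has 8 at row 5, column 1; remove 8 from row 5 of P and reverse-bump: 8 enters row 4 and ejects 6; 6 enters row 3 and ejects 3; 3 enters row 2 and ejects 2; 2 enters row 1 and ejects 1. So w(8) = 1. P is now [[2, 4, 7], [3, 5], [6], [8]].
Step i=7: Q has 7 at row 2, column 2; remove 5 from row 2 of P and reverse-bump: 5 enters row 1 and ejects 4. So w(7) = 4. P is now [[2, 5, 7], [3], [6], [8]].
Step i=6: Q has 6 at row 1, column 3; remove that cell from P, ejecting 7. So w(6) = 7. P is now [[2, 5], [3], [6], [8]].
Step i=5: Q has 5 at row 1, column 2; remove that cell from P, ejecting 5. So w(5) = 5. P is now [[2], [3], [6], [8]].
Step i=4: Q has 4 at row 4, column 1; remove 8 from row 4 of P and reverse-bump: 8 enters row 3 and ejects 6; 6 enters row 2 and ejects 3; 3 enters row 1 and ejects 2. So w(4) = 2. P is now [[3], [6], [8]].
Step i=3: Q has 3 at row 3, column 1; remove 8 from row 3 of P and reverse-bump: 8 enters row 2 and ejects 6; 6 enters row 1 and ejects 3. So w(3) = 3. P is now [[6], [8]].
Step i=2: Q has 2 at row 2, column 1; remove 8 from row 2 of P and reverse-bump: 8 enters row 1 and ejects 6. So w(2) = 6. P is now [[8]].
Step i=1: Q has 1 at row 1, column 1; remove that cell from P, ejecting 8. So w(1) = 8. P is now [].

So w = 8 6 3 2 5 7 4 1.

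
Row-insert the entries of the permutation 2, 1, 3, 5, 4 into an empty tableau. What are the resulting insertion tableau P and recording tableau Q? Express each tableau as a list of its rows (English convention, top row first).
P = [[1, 3, 4], [2, 5]], Q = [[1, 3, 4], [2, 5]]

Insert each entry of the permutation into P by Schensted row insertion, recording in Q the position of each new cell.

Insert 2: appended to row 1. P = [[2]], Q = [[1]].
Insert 1: 1 bumps 2 from row 1; 2 starts row 2. P = [[1], [2]], Q = [[1], [2]].
Insert 3: appended to row 1. P = [[1, 3], [2]], Q = [[1, 3], [2]].
Insert 5: appended to row 1. P = [[1, 3, 5], [2]], Q = [[1, 3, 4], [2]].
Insert 4: 4 bumps 5 from row 1; 5 appends to row 2. P = [[1, 3, 4], [2, 5]], Q = [[1, 3, 4], [2, 5]].

So P = [[1, 3, 4], [2, 5]], Q = [[1, 3, 4], [2, 5]].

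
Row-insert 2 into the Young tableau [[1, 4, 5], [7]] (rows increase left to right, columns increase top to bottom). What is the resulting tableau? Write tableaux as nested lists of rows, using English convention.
In row 1, 2 replaces 4 (the leftmost entry greater than 2); 4 is bumped to row 2. In row 2, 4 replaces 7 (the leftmost entry greater than 4); 7 is bumped to row 3. 7 starts a new row 3. The new tableau is [[1, 2, 5], [4], [7]].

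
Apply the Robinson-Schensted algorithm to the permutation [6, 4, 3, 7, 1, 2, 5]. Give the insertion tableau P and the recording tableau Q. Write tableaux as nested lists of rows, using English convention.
P = [[1, 2, 5], [3, 7], [4], [6]], Q = [[1, 4, 7], [2, 6], [3], [5]]

Insert each entry of the permutation into P by Schensted row insertion, recording in Q the position of each new cell.

Insert 6: appended to row 1. P = [[6]].
Insert 4: 4 bumps 6 from row 1; 6 starts row 2. P = [[4], [6]].
Insert 3: 3 bumps 4 from row 1; 4 bumps 6 from row 2; 6 starts row 3. P = [[3], [4], [6]].
Insert 7: appended to row 1. P = [[3, 7], [4], [6]].
Insert 1: 1 bumps 3 from row 1; 3 bumps 4 from row 2; 4 bumps 6 from row 3; 6 starts row 4. P = [[1, 7], [3], [4], [6]].
Insert 2: 2 bumps 7 from row 1; 7 appends to row 2. P = [[1, 2], [3, 7], [4], [6]].
Insert 5: appended to row 1. P = [[1, 2, 5], [3, 7], [4], [6]].

So P = [[1, 2, 5], [3, 7], [4], [6]], Q = [[1, 4, 7], [2, 6], [3], [5]].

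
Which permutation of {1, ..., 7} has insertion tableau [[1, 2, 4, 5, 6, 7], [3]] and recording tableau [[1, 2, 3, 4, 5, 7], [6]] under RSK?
Reverse the RSK construction: for i from n down to 1, find the cell of Q containing i, remove the entry at that cell from P, and reverse-bump it up through P; the value ejected from row 1 is w(i).

Step i=7: Q has 7 at row 1, column 6; remove that cell from P, ejecting 7. So w(7) = 7. P is now [[1, 2, 4, 5, 6], [3]].
Step i=6: Q has 6 at row 2, column 1; remove 3 from row 2 of P and reverse-bump: 3 enters row 1 and ejects 2. So w(6) = 2. P is now [[1, 3, 4, 5, 6]].
Step i=5: Q has 5 at row 1, column 5; remove that cell from P, ejecting 6. So w(5) = 6. P is now [[1, 3, 4, 5]].
Step i=4: Q has 4 at row 1, column 4; remove that cell from P, ejecting 5. So w(4) = 5. P is now [[1, 3, 4]].
Step i=3: Q has 3 at row 1, column 3; remove that cell from P, ejecting 4. So w(3) = 4. P is now [[1, 3]].
Step i=2: Q has 2 at row 1, column 2; remove that cell from P, ejecting 3. So w(2) = 3. P is now [[1]].
Step i=1: Q has 1 at row 1, column 1; remove that cell from P, ejecting 1. So w(1) = 1. P is now [].

So w = 1 3 4 5 6 2 7.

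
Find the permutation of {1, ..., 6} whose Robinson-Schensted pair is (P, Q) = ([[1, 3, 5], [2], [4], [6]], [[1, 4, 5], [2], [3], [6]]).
6 4 2 3 5 1

Reverse RSK: for i = n, n-1, ..., 1, locate i in Q, remove the corresponding corner cell from P, and reverse-bump its entry up through P; the value ejected from row 1 is w(i).

So w = 6 4 2 3 5 1.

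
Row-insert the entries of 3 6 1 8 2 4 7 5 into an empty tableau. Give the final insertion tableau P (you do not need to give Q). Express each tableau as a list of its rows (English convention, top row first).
P = [[1, 2, 4, 5], [3, 6, 7], [8]]

Insert 3: appended to row 1. P = [[3]].
Insert 6: appended to row 1. P = [[3, 6]].
Insert 1: 1 bumps 3 from row 1; 3 starts row 2. P = [[1, 6], [3]].
Insert 8: appended to row 1. P = [[1, 6, 8], [3]].
Insert 2: 2 bumps 6 from row 1; 6 appends to row 2. P = [[1, 2, 8], [3, 6]].
Insert 4: 4 bumps 8 from row 1; 8 appends to row 2. P = [[1, 2, 4], [3, 6, 8]].
Insert 7: appended to row 1. P = [[1, 2, 4, 7], [3, 6, 8]].
Insert 5: 5 bumps 7 from row 1; 7 bumps 8 from row 2; 8 starts row 3. P = [[1, 2, 4, 5], [3, 6, 7], [8]].

So P = [[1, 2, 4, 5], [3, 6, 7], [8]].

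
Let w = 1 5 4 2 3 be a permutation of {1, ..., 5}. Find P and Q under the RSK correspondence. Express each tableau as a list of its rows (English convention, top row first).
Insert each entry of the permutation into P by Schensted row insertion, recording in Q the position of each new cell.

Insert 1: appended to row 1. P = [[1]], Q = [[1]].
Insert 5: appended to row 1. P = [[1, 5]], Q = [[1, 2]].
Insert 4: 4 bumps 5 from row 1; 5 starts row 2. P = [[1, 4], [5]], Q = [[1, 2], [3]].
Insert 2: 2 bumps 4 from row 1; 4 bumps 5 from row 2; 5 starts row 3. P = [[1, 2], [4], [5]], Q = [[1, 2], [3], [4]].
Insert 3: appended to row 1. P = [[1, 2, 3], [4], [5]], Q = [[1, 2, 5], [3], [4]].

So P = [[1, 2, 3], [4], [5]], Q = [[1, 2, 5], [3], [4]].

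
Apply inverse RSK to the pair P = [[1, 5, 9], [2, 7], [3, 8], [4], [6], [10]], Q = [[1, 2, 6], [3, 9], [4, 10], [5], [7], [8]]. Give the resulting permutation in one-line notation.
Reverse the RSK construction: for i from n down to 1, find the cell of Q containing i, remove the entry at that cell from P, and reverse-bump it up through P; the value ejected from row 1 is w(i).

Step i=10: Q has 10 at row 3, column 2; remove 8 from row 3 of P and reverse-bump: 8 enters row 2 and ejects 7; 7 enters row 1 and ejects 5. So w(10) = 5. P is now [[1, 7, 9], [2, 8], [3], [4], [6], [10]].
Step i=9: Q has 9 at row 2, column 2; remove 8 from row 2 of P and reverse-bump: 8 enters row 1 and ejects 7. So w(9) = 7. P is now [[1, 8, 9], [2], [3], [4], [6], [10]].
Step i=8: Q has 8 at row 6, column 1; remove 10 from row 6 of P and reverse-bump: 10 enters row 5 and ejects 6; 6 enters row 4 and ejects 4; 4 enters row 3 and ejects 3; 3 enters row 2 and ejects 2; 2 enters row 1 and ejects 1. So w(8) = 1. P is now [[2, 8, 9], [3], [4], [6], [10]].
Step i=7: Q has 7 at row 5, column 1; remove 10 from row 5 of P and reverse-bump: 10 enters row 4 and ejects 6; 6 enters row 3 and ejects 4; 4 enters row 2 and ejects 3; 3 enters row 1 and ejects 2. So w(7) = 2. P is now [[3, 8, 9], [4], [6], [10]].
Step i=6: Q has 6 at row 1, column 3; remove that cell from P, ejecting 9. So w(6) = 9. P is now [[3, 8], [4], [6], [10]].
Step i=5: Q has 5 at row 4, column 1; remove 10 from row 4 of P and reverse-bump: 10 enters row 3 and ejects 6; 6 enters row 2 and ejects 4; 4 enters row 1 and ejects 3. So w(5) = 3. P is now [[4, 8], [6], [10]].
Step i=4: Q has 4 at row 3, column 1; remove 10 from row 3 of P and reverse-bump: 10 enters row 2 and ejects 6; 6 enters row 1 and ejects 4. So w(4) = 4. P is now [[6, 8], [10]].
Step i=3: Q has 3 at row 2, column 1; remove 10 from row 2 of P and reverse-bump: 10 enters row 1 and ejects 8. So w(3) = 8. P is now [[6, 10]].
Step i=2: Q has 2 at row 1, column 2; remove that cell from P, ejecting 10. So w(2) = 10. P is now [[6]].
Step i=1: Q has 1 at row 1, column 1; remove that cell from P, ejecting 6. So w(1) = 6. P is now [].

So w = 6 10 8 4 3 9 2 1 7 5.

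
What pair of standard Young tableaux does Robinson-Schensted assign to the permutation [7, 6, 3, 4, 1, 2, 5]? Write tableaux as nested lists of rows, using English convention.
Insert each entry of the permutation into P by Schensted row insertion, recording in Q the position of each new cell.

After inserting 7: P = [[7]].
After inserting 6: P = [[6], [7]].
After inserting 3: P = [[3], [6], [7]].
After inserting 4: P = [[3, 4], [6], [7]].
After inserting 1: P = [[1, 4], [3], [6], [7]].
After inserting 2: P = [[1, 2], [3, 4], [6], [7]].
After inserting 5: P = [[1, 2, 5], [3, 4], [6], [7]].

So P = [[1, 2, 5], [3, 4], [6], [7]], Q = [[1, 4, 7], [2, 6], [3], [5]].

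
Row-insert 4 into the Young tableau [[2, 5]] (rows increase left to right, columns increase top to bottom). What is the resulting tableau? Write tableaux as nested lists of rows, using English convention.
In row 1, 4 replaces 5 (the leftmost entry greater than 4); 5 is bumped to row 2. 5 starts a new row 2. The new tableau is [[2, 4], [5]].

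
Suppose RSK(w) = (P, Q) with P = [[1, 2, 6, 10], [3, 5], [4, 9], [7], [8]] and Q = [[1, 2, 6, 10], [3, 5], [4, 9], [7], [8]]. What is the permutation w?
Reverse RSK: for i = n, n-1, ..., 1, locate i in Q, remove the corresponding corner cell from P, and reverse-bump its entry up through P; the value ejected from row 1 is w(i).

So w = 8 9 7 4 5 6 3 1 2 10.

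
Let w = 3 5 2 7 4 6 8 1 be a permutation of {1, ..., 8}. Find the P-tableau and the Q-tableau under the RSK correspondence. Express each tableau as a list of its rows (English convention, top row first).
P = [[1, 4, 6, 8], [2, 5, 7], [3]], Q = [[1, 2, 4, 7], [3, 5, 6], [8]]

Insert each entry of the permutation into P by Schensted row insertion, recording in Q the position of each new cell.

After inserting 3: P = [[3]].
After inserting 5: P = [[3, 5]].
After inserting 2: P = [[2, 5], [3]].
After inserting 7: P = [[2, 5, 7], [3]].
After inserting 4: P = [[2, 4, 7], [3, 5]].
After inserting 6: P = [[2, 4, 6], [3, 5, 7]].
After inserting 8: P = [[2, 4, 6, 8], [3, 5, 7]].
After inserting 1: P = [[1, 4, 6, 8], [2, 5, 7], [3]].

So P = [[1, 4, 6, 8], [2, 5, 7], [3]], Q = [[1, 2, 4, 7], [3, 5, 6], [8]].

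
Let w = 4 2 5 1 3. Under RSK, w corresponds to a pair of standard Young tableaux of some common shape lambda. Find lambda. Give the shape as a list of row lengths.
Row-insert each entry into an empty tableau.

After inserting 4: P = [[4]].
After inserting 2: P = [[2], [4]].
After inserting 5: P = [[2, 5], [4]].
After inserting 1: P = [[1, 5], [2], [4]].
After inserting 3: P = [[1, 3], [2, 5], [4]].

The final insertion tableau P = [[1, 3], [2, 5], [4]] has shape [2, 2, 1].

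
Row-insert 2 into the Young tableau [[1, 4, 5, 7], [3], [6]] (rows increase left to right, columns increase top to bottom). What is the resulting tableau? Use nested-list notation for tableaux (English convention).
In row 1, 2 replaces 4 (the leftmost entry greater than 2); 4 is bumped to row 2. 4 is appended to row 2. The new tableau is [[1, 2, 5, 7], [3, 4], [6]].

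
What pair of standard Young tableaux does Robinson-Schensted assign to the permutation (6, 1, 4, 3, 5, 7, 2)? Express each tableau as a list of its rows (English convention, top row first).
P = [[1, 2, 5, 7], [3], [4], [6]], Q = [[1, 3, 5, 6], [2], [4], [7]]

Insert each entry of the permutation into P by Schensted row insertion, recording in Q the position of each new cell.

After inserting 6: P = [[6]].
After inserting 1: P = [[1], [6]].
After inserting 4: P = [[1, 4], [6]].
After inserting 3: P = [[1, 3], [4], [6]].
After inserting 5: P = [[1, 3, 5], [4], [6]].
After inserting 7: P = [[1, 3, 5, 7], [4], [6]].
After inserting 2: P = [[1, 2, 5, 7], [3], [4], [6]].

So P = [[1, 2, 5, 7], [3], [4], [6]], Q = [[1, 3, 5, 6], [2], [4], [7]].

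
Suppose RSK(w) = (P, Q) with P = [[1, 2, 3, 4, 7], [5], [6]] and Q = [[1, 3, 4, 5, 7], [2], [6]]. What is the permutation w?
Reverse the RSK construction: for i from n down to 1, find the cell of Q containing i, remove the entry at that cell from P, and reverse-bump it up through P; the value ejected from row 1 is w(i).

Step i=7: Q has 7 at row 1, column 5; remove that cell from P, ejecting 7. So w(7) = 7. P is now [[1, 2, 3, 4], [5], [6]].
Step i=6: Q has 6 at row 3, column 1; remove 6 from row 3 of P and reverse-bump: 6 enters row 2 and ejects 5; 5 enters row 1 and ejects 4. So w(6) = 4. P is now [[1, 2, 3, 5], [6]].
Step i=5: Q has 5 at row 1, column 4; remove that cell from P, ejecting 5. So w(5) = 5. P is now [[1, 2, 3], [6]].
Step i=4: Q has 4 at row 1, column 3; remove that cell from P, ejecting 3. So w(4) = 3. P is now [[1, 2], [6]].
Step i=3: Q has 3 at row 1, column 2; remove that cell from P, ejecting 2. So w(3) = 2. P is now [[1], [6]].
Step i=2: Q has 2 at row 2, column 1; remove 6 from row 2 of P and reverse-bump: 6 enters row 1 and ejects 1. So w(2) = 1. P is now [[6]].
Step i=1: Q has 1 at row 1, column 1; remove that cell from P, ejecting 6. So w(1) = 6. P is now [].

So w = 6 1 2 3 5 4 7.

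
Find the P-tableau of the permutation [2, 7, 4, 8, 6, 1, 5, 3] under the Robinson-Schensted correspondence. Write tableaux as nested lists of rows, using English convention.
Insert 2: appended to row 1. P = [[2]].
Insert 7: appended to row 1. P = [[2, 7]].
Insert 4: 4 bumps 7 from row 1; 7 starts row 2. P = [[2, 4], [7]].
Insert 8: appended to row 1. P = [[2, 4, 8], [7]].
Insert 6: 6 bumps 8 from row 1; 8 appends to row 2. P = [[2, 4, 6], [7, 8]].
Insert 1: 1 bumps 2 from row 1; 2 bumps 7 from row 2; 7 starts row 3. P = [[1, 4, 6], [2, 8], [7]].
Insert 5: 5 bumps 6 from row 1; 6 bumps 8 from row 2; 8 appends to row 3. P = [[1, 4, 5], [2, 6], [7, 8]].
Insert 3: 3 bumps 4 from row 1; 4 bumps 6 from row 2; 6 bumps 7 from row 3; 7 starts row 4. P = [[1, 3, 5], [2, 4], [6, 8], [7]].

So P = [[1, 3, 5], [2, 4], [6, 8], [7]].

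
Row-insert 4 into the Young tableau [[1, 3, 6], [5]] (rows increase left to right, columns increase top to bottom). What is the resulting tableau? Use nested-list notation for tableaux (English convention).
In row 1, 4 replaces 6 (the leftmost entry greater than 4); 6 is bumped to row 2. 6 is appended to row 2. The new tableau is [[1, 3, 4], [5, 6]].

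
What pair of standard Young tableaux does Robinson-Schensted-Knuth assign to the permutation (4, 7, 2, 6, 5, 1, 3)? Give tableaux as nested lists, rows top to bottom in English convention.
Insert each entry of the permutation into P by Schensted row insertion, recording in Q the position of each new cell.

After inserting 4: P = [[4]].
After inserting 7: P = [[4, 7]].
After inserting 2: P = [[2, 7], [4]].
After inserting 6: P = [[2, 6], [4, 7]].
After inserting 5: P = [[2, 5], [4, 6], [7]].
After inserting 1: P = [[1, 5], [2, 6], [4], [7]].
After inserting 3: P = [[1, 3], [2, 5], [4, 6], [7]].

So P = [[1, 3], [2, 5], [4, 6], [7]], Q = [[1, 2], [3, 4], [5, 7], [6]].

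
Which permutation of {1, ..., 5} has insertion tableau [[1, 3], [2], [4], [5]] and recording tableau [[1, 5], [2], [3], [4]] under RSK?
5 4 2 1 3

Reverse the RSK construction: for i from n down to 1, find the cell of Q containing i, remove the entry at that cell from P, and reverse-bump it up through P; the value ejected from row 1 is w(i).

Step i=5: Q has 5 at row 1, column 2; remove that cell from P, ejecting 3. So w(5) = 3. P is now [[1], [2], [4], [5]].
Step i=4: Q has 4 at row 4, column 1; remove 5 from row 4 of P and reverse-bump: 5 enters row 3 and ejects 4; 4 enters row 2 and ejects 2; 2 enters row 1 and ejects 1. So w(4) = 1. P is now [[2], [4], [5]].
Step i=3: Q has 3 at row 3, column 1; remove 5 from row 3 of P and reverse-bump: 5 enters row 2 and ejects 4; 4 enters row 1 and ejects 2. So w(3) = 2. P is now [[4], [5]].
Step i=2: Q has 2 at row 2, column 1; remove 5 from row 2 of P and reverse-bump: 5 enters row 1 and ejects 4. So w(2) = 4. P is now [[5]].
Step i=1: Q has 1 at row 1, column 1; remove that cell from P, ejecting 5. So w(1) = 5. P is now [].

So w = 5 4 2 1 3.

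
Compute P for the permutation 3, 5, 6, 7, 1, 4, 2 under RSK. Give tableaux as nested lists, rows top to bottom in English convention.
Insert 3: appended to row 1. P = [[3]].
Insert 5: appended to row 1. P = [[3, 5]].
Insert 6: appended to row 1. P = [[3, 5, 6]].
Insert 7: appended to row 1. P = [[3, 5, 6, 7]].
Insert 1: 1 bumps 3 from row 1; 3 starts row 2. P = [[1, 5, 6, 7], [3]].
Insert 4: 4 bumps 5 from row 1; 5 appends to row 2. P = [[1, 4, 6, 7], [3, 5]].
Insert 2: 2 bumps 4 from row 1; 4 bumps 5 from row 2; 5 starts row 3. P = [[1, 2, 6, 7], [3, 4], [5]].

So P = [[1, 2, 6, 7], [3, 4], [5]].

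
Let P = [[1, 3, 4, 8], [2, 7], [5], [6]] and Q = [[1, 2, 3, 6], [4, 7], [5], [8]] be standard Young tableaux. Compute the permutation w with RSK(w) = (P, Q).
2 6 7 5 3 8 4 1

Reverse the RSK construction: for i from n down to 1, find the cell of Q containing i, remove the entry at that cell from P, and reverse-bump it up through P; the value ejected from row 1 is w(i).

Step i=8: Q has 8 at row 4, column 1; remove 6 from row 4 of P and reverse-bump: 6 enters row 3 and ejects 5; 5 enters row 2 and ejects 2; 2 enters row 1 and ejects 1. So w(8) = 1. P is now [[2, 3, 4, 8], [5, 7], [6]].
Step i=7: Q has 7 at row 2, column 2; remove 7 from row 2 of P and reverse-bump: 7 enters row 1 and ejects 4. So w(7) = 4. P is now [[2, 3, 7, 8], [5], [6]].
Step i=6: Q has 6 at row 1, column 4; remove that cell from P, ejecting 8. So w(6) = 8. P is now [[2, 3, 7], [5], [6]].
Step i=5: Q has 5 at row 3, column 1; remove 6 from row 3 of P and reverse-bump: 6 enters row 2 and ejects 5; 5 enters row 1 and ejects 3. So w(5) = 3. P is now [[2, 5, 7], [6]].
Step i=4: Q has 4 at row 2, column 1; remove 6 from row 2 of P and reverse-bump: 6 enters row 1 and ejects 5. So w(4) = 5. P is now [[2, 6, 7]].
Step i=3: Q has 3 at row 1, column 3; remove that cell from P, ejecting 7. So w(3) = 7. P is now [[2, 6]].
Step i=2: Q has 2 at row 1, column 2; remove that cell from P, ejecting 6. So w(2) = 6. P is now [[2]].
Step i=1: Q has 1 at row 1, column 1; remove that cell from P, ejecting 2. So w(1) = 2. P is now [].

So w = 2 6 7 5 3 8 4 1.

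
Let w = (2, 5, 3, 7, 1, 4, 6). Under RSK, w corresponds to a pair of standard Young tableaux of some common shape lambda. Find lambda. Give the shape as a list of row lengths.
RSK row insertion gives P = [[1, 3, 4, 6], [2, 7], [5]], which has shape [4, 2, 1].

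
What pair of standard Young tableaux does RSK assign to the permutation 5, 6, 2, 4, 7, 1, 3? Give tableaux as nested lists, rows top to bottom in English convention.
Insert each entry of the permutation into P by Schensted row insertion, recording in Q the position of each new cell.

Insert 5: appended to row 1. P = [[5]], Q = [[1]].
Insert 6: appended to row 1. P = [[5, 6]], Q = [[1, 2]].
Insert 2: 2 bumps 5 from row 1; 5 starts row 2. P = [[2, 6], [5]], Q = [[1, 2], [3]].
Insert 4: 4 bumps 6 from row 1; 6 appends to row 2. P = [[2, 4], [5, 6]], Q = [[1, 2], [3, 4]].
Insert 7: appended to row 1. P = [[2, 4, 7], [5, 6]], Q = [[1, 2, 5], [3, 4]].
Insert 1: 1 bumps 2 from row 1; 2 bumps 5 from row 2; 5 starts row 3. P = [[1, 4, 7], [2, 6], [5]], Q = [[1, 2, 5], [3, 4], [6]].
Insert 3: 3 bumps 4 from row 1; 4 bumps 6 from row 2; 6 appends to row 3. P = [[1, 3, 7], [2, 4], [5, 6]], Q = [[1, 2, 5], [3, 4], [6, 7]].

So P = [[1, 3, 7], [2, 4], [5, 6]], Q = [[1, 2, 5], [3, 4], [6, 7]].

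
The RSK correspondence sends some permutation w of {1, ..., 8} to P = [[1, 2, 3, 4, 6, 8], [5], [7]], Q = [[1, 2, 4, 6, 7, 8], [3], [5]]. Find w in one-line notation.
Reverse the RSK construction: for i from n down to 1, find the cell of Q containing i, remove the entry at that cell from P, and reverse-bump it up through P; the value ejected from row 1 is w(i).

Step i=8: Q has 8 at row 1, column 6; remove that cell from P, ejecting 8. So w(8) = 8. P is now [[1, 2, 3, 4, 6], [5], [7]].
Step i=7: Q has 7 at row 1, column 5; remove that cell from P, ejecting 6. So w(7) = 6. P is now [[1, 2, 3, 4], [5], [7]].
Step i=6: Q has 6 at row 1, column 4; remove that cell from P, ejecting 4. So w(6) = 4. P is now [[1, 2, 3], [5], [7]].
Step i=5: Q has 5 at row 3, column 1; remove 7 from row 3 of P and reverse-bump: 7 enters row 2 and ejects 5; 5 enters row 1 and ejects 3. So w(5) = 3. P is now [[1, 2, 5], [7]].
Step i=4: Q has 4 at row 1, column 3; remove that cell from P, ejecting 5. So w(4) = 5. P is now [[1, 2], [7]].
Step i=3: Q has 3 at row 2, column 1; remove 7 from row 2 of P and reverse-bump: 7 enters row 1 and ejects 2. So w(3) = 2. P is now [[1, 7]].
Step i=2: Q has 2 at row 1, column 2; remove that cell from P, ejecting 7. So w(2) = 7. P is now [[1]].
Step i=1: Q has 1 at row 1, column 1; remove that cell from P, ejecting 1. So w(1) = 1. P is now [].

So w = 1 7 2 5 3 4 6 8.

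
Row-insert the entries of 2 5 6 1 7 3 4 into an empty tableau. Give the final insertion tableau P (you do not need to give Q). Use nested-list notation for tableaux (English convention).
Insert 2: appended to row 1. P = [[2]].
Insert 5: appended to row 1. P = [[2, 5]].
Insert 6: appended to row 1. P = [[2, 5, 6]].
Insert 1: 1 bumps 2 from row 1; 2 starts row 2. P = [[1, 5, 6], [2]].
Insert 7: appended to row 1. P = [[1, 5, 6, 7], [2]].
Insert 3: 3 bumps 5 from row 1; 5 appends to row 2. P = [[1, 3, 6, 7], [2, 5]].
Insert 4: 4 bumps 6 from row 1; 6 appends to row 2. P = [[1, 3, 4, 7], [2, 5, 6]].

So P = [[1, 3, 4, 7], [2, 5, 6]].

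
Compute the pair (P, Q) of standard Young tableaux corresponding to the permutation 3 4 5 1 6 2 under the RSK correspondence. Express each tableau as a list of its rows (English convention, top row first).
Insert each entry of the permutation into P by Schensted row insertion, recording in Q the position of each new cell.

After inserting 3: P = [[3]].
After inserting 4: P = [[3, 4]].
After inserting 5: P = [[3, 4, 5]].
After inserting 1: P = [[1, 4, 5], [3]].
After inserting 6: P = [[1, 4, 5, 6], [3]].
After inserting 2: P = [[1, 2, 5, 6], [3, 4]].

So P = [[1, 2, 5, 6], [3, 4]], Q = [[1, 2, 3, 5], [4, 6]].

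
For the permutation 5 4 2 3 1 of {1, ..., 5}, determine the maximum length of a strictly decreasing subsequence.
4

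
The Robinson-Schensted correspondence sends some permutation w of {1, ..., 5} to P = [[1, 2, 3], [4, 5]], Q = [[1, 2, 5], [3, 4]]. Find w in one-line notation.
4 5 1 2 3

Reverse the RSK construction: for i from n down to 1, find the cell of Q containing i, remove the entry at that cell from P, and reverse-bump it up through P; the value ejected from row 1 is w(i).

Step i=5: Q has 5 at row 1, column 3; remove that cell from P, ejecting 3. So w(5) = 3. P is now [[1, 2], [4, 5]].
Step i=4: Q has 4 at row 2, column 2; remove 5 from row 2 of P and reverse-bump: 5 enters row 1 and ejects 2. So w(4) = 2. P is now [[1, 5], [4]].
Step i=3: Q has 3 at row 2, column 1; remove 4 from row 2 of P and reverse-bump: 4 enters row 1 and ejects 1. So w(3) = 1. P is now [[4, 5]].
Step i=2: Q has 2 at row 1, column 2; remove that cell from P, ejecting 5. So w(2) = 5. P is now [[4]].
Step i=1: Q has 1 at row 1, column 1; remove that cell from P, ejecting 4. So w(1) = 4. P is now [].

So w = 4 5 1 2 3.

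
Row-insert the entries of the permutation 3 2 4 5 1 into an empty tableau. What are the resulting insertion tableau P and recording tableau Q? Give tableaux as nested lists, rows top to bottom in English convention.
P = [[1, 4, 5], [2], [3]], Q = [[1, 3, 4], [2], [5]]

Insert each entry of the permutation into P by Schensted row insertion, recording in Q the position of each new cell.

Insert 3: appended to row 1. P = [[3]].
Insert 2: 2 bumps 3 from row 1; 3 starts row 2. P = [[2], [3]].
Insert 4: appended to row 1. P = [[2, 4], [3]].
Insert 5: appended to row 1. P = [[2, 4, 5], [3]].
Insert 1: 1 bumps 2 from row 1; 2 bumps 3 from row 2; 3 starts row 3. P = [[1, 4, 5], [2], [3]].

So P = [[1, 4, 5], [2], [3]], Q = [[1, 3, 4], [2], [5]].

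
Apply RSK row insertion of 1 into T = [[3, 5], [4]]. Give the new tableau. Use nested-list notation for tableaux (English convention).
In row 1, 1 replaces 3 (the leftmost entry greater than 1); 3 is bumped to row 2. In row 2, 3 replaces 4 (the leftmost entry greater than 3); 4 is bumped to row 3. 4 starts a new row 3. The new tableau is [[1, 5], [3], [4]].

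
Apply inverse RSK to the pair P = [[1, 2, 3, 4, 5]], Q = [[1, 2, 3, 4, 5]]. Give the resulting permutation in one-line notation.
1 2 3 4 5

Reverse the RSK construction: for i from n down to 1, find the cell of Q containing i, remove the entry at that cell from P, and reverse-bump it up through P; the value ejected from row 1 is w(i).

Step i=5: Q has 5 at row 1, column 5; remove that cell from P, ejecting 5. So w(5) = 5. P is now [[1, 2, 3, 4]].
Step i=4: Q has 4 at row 1, column 4; remove that cell from P, ejecting 4. So w(4) = 4. P is now [[1, 2, 3]].
Step i=3: Q has 3 at row 1, column 3; remove that cell from P, ejecting 3. So w(3) = 3. P is now [[1, 2]].
Step i=2: Q has 2 at row 1, column 2; remove that cell from P, ejecting 2. So w(2) = 2. P is now [[1]].
Step i=1: Q has 1 at row 1, column 1; remove that cell from P, ejecting 1. So w(1) = 1. P is now [].

So w = 1 2 3 4 5.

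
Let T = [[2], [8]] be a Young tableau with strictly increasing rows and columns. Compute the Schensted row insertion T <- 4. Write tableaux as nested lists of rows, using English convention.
[[2, 4], [8]]

4 is larger than every entry of row 1, so it is appended to row 1. The new tableau is [[2, 4], [8]].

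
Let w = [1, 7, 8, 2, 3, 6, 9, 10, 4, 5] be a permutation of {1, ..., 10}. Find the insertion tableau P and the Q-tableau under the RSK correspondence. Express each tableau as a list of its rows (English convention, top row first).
P = [[1, 2, 3, 4, 5, 10], [6, 8, 9], [7]], Q = [[1, 2, 3, 6, 7, 8], [4, 5, 10], [9]]

Insert each entry of the permutation into P by Schensted row insertion, recording in Q the position of each new cell.

After inserting 1: P = [[1]].
After inserting 7: P = [[1, 7]].
After inserting 8: P = [[1, 7, 8]].
After inserting 2: P = [[1, 2, 8], [7]].
After inserting 3: P = [[1, 2, 3], [7, 8]].
After inserting 6: P = [[1, 2, 3, 6], [7, 8]].
After inserting 9: P = [[1, 2, 3, 6, 9], [7, 8]].
After inserting 10: P = [[1, 2, 3, 6, 9, 10], [7, 8]].
After inserting 4: P = [[1, 2, 3, 4, 9, 10], [6, 8], [7]].
After inserting 5: P = [[1, 2, 3, 4, 5, 10], [6, 8, 9], [7]].

So P = [[1, 2, 3, 4, 5, 10], [6, 8, 9], [7]], Q = [[1, 2, 3, 6, 7, 8], [4, 5, 10], [9]].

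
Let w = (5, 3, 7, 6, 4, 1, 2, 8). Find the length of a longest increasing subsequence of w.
3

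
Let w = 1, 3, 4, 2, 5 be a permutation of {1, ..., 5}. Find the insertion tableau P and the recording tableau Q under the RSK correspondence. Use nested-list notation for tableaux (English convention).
Insert each entry of the permutation into P by Schensted row insertion, recording in Q the position of each new cell.

Insert 1: appended to row 1. P = [[1]].
Insert 3: appended to row 1. P = [[1, 3]].
Insert 4: appended to row 1. P = [[1, 3, 4]].
Insert 2: 2 bumps 3 from row 1; 3 starts row 2. P = [[1, 2, 4], [3]].
Insert 5: appended to row 1. P = [[1, 2, 4, 5], [3]].

So P = [[1, 2, 4, 5], [3]], Q = [[1, 2, 3, 5], [4]].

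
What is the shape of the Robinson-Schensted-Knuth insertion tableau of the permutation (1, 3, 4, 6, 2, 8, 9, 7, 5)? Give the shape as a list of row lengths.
[6, 2, 1]

Row-insert each entry into an empty tableau.

After inserting 1: P = [[1]].
After inserting 3: P = [[1, 3]].
After inserting 4: P = [[1, 3, 4]].
After inserting 6: P = [[1, 3, 4, 6]].
After inserting 2: P = [[1, 2, 4, 6], [3]].
After inserting 8: P = [[1, 2, 4, 6, 8], [3]].
After inserting 9: P = [[1, 2, 4, 6, 8, 9], [3]].
After inserting 7: P = [[1, 2, 4, 6, 7, 9], [3, 8]].
After inserting 5: P = [[1, 2, 4, 5, 7, 9], [3, 6], [8]].

The final insertion tableau P = [[1, 2, 4, 5, 7, 9], [3, 6], [8]] has shape [6, 2, 1].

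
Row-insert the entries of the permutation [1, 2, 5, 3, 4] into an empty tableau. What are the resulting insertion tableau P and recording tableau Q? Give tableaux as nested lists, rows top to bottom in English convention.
Insert each entry of the permutation into P by Schensted row insertion, recording in Q the position of each new cell.

Insert 1: appended to row 1. P = [[1]].
Insert 2: appended to row 1. P = [[1, 2]].
Insert 5: appended to row 1. P = [[1, 2, 5]].
Insert 3: 3 bumps 5 from row 1; 5 starts row 2. P = [[1, 2, 3], [5]].
Insert 4: appended to row 1. P = [[1, 2, 3, 4], [5]].

So P = [[1, 2, 3, 4], [5]], Q = [[1, 2, 3, 5], [4]].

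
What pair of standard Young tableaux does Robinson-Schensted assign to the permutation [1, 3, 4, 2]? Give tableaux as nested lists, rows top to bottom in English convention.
Insert each entry of the permutation into P by Schensted row insertion, recording in Q the position of each new cell.

Insert 1: appended to row 1. P = [[1]].
Insert 3: appended to row 1. P = [[1, 3]].
Insert 4: appended to row 1. P = [[1, 3, 4]].
Insert 2: 2 bumps 3 from row 1; 3 starts row 2. P = [[1, 2, 4], [3]].

So P = [[1, 2, 4], [3]], Q = [[1, 2, 3], [4]].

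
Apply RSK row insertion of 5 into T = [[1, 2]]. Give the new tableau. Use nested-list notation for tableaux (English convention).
5 is larger than every entry of row 1, so it is appended to row 1. The new tableau is [[1, 2, 5]].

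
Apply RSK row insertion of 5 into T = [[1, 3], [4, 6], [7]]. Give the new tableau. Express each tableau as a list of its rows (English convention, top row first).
5 is larger than every entry of row 1, so it is appended to row 1. The new tableau is [[1, 3, 5], [4, 6], [7]].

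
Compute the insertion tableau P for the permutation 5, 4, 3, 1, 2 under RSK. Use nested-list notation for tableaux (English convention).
Insert 5: appended to row 1. P = [[5]].
Insert 4: 4 bumps 5 from row 1; 5 starts row 2. P = [[4], [5]].
Insert 3: 3 bumps 4 from row 1; 4 bumps 5 from row 2; 5 starts row 3. P = [[3], [4], [5]].
Insert 1: 1 bumps 3 from row 1; 3 bumps 4 from row 2; 4 bumps 5 from row 3; 5 starts row 4. P = [[1], [3], [4], [5]].
Insert 2: appended to row 1. P = [[1, 2], [3], [4], [5]].

So P = [[1, 2], [3], [4], [5]].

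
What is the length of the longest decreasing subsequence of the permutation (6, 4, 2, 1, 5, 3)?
4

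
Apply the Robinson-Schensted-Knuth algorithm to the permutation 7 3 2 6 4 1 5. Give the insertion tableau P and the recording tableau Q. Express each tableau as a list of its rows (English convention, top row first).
Insert each entry of the permutation into P by Schensted row insertion, recording in Q the position of each new cell.

Insert 7: appended to row 1. P = [[7]].
Insert 3: 3 bumps 7 from row 1; 7 starts row 2. P = [[3], [7]].
Insert 2: 2 bumps 3 from row 1; 3 bumps 7 from row 2; 7 starts row 3. P = [[2], [3], [7]].
Insert 6: appended to row 1. P = [[2, 6], [3], [7]].
Insert 4: 4 bumps 6 from row 1; 6 appends to row 2. P = [[2, 4], [3, 6], [7]].
Insert 1: 1 bumps 2 from row 1; 2 bumps 3 from row 2; 3 bumps 7 from row 3; 7 starts row 4. P = [[1, 4], [2, 6], [3], [7]].
Insert 5: appended to row 1. P = [[1, 4, 5], [2, 6], [3], [7]].

So P = [[1, 4, 5], [2, 6], [3], [7]], Q = [[1, 4, 7], [2, 5], [3], [6]].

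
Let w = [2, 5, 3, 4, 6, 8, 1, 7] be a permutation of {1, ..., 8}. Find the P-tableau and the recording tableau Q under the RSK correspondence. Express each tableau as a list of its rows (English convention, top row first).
Insert each entry of the permutation into P by Schensted row insertion, recording in Q the position of each new cell.

Insert 2: appended to row 1. P = [[2]].
Insert 5: appended to row 1. P = [[2, 5]].
Insert 3: 3 bumps 5 from row 1; 5 starts row 2. P = [[2, 3], [5]].
Insert 4: appended to row 1. P = [[2, 3, 4], [5]].
Insert 6: appended to row 1. P = [[2, 3, 4, 6], [5]].
Insert 8: appended to row 1. P = [[2, 3, 4, 6, 8], [5]].
Insert 1: 1 bumps 2 from row 1; 2 bumps 5 from row 2; 5 starts row 3. P = [[1, 3, 4, 6, 8], [2], [5]].
Insert 7: 7 bumps 8 from row 1; 8 appends to row 2. P = [[1, 3, 4, 6, 7], [2, 8], [5]].

So P = [[1, 3, 4, 6, 7], [2, 8], [5]], Q = [[1, 2, 4, 5, 6], [3, 8], [7]].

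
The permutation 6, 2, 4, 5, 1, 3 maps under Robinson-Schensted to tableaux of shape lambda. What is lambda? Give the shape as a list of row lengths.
Row-insert each entry into an empty tableau.

After inserting 6: P = [[6]].
After inserting 2: P = [[2], [6]].
After inserting 4: P = [[2, 4], [6]].
After inserting 5: P = [[2, 4, 5], [6]].
After inserting 1: P = [[1, 4, 5], [2], [6]].
After inserting 3: P = [[1, 3, 5], [2, 4], [6]].

The final insertion tableau P = [[1, 3, 5], [2, 4], [6]] has shape [3, 2, 1].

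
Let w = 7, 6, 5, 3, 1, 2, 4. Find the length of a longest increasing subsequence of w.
3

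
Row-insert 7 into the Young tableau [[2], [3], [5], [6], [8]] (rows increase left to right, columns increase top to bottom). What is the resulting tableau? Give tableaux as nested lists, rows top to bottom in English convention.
7 is larger than every entry of row 1, so it is appended to row 1. The new tableau is [[2, 7], [3], [5], [6], [8]].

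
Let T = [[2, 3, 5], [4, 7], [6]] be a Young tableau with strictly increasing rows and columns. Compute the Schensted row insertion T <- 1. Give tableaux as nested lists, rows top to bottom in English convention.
[[1, 3, 5], [2, 7], [4], [6]]

In row 1, 1 replaces 2 (the leftmost entry greater than 1); 2 is bumped to row 2. In row 2, 2 replaces 4 (the leftmost entry greater than 2); 4 is bumped to row 3. In row 3, 4 replaces 6 (the leftmost entry greater than 4); 6 is bumped to row 4. 6 starts a new row 4. The new tableau is [[1, 3, 5], [2, 7], [4], [6]].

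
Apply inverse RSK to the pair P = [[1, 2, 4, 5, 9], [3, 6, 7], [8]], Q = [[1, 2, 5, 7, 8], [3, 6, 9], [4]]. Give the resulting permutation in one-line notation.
1 8 3 2 6 4 7 9 5

Reverse RSK: for i = n, n-1, ..., 1, locate i in Q, remove the corresponding corner cell from P, and reverse-bump its entry up through P; the value ejected from row 1 is w(i).

So w = 1 8 3 2 6 4 7 9 5.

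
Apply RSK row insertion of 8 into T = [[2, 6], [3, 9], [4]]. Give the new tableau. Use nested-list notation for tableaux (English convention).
[[2, 6, 8], [3, 9], [4]]

8 is larger than every entry of row 1, so it is appended to row 1. The new tableau is [[2, 6, 8], [3, 9], [4]].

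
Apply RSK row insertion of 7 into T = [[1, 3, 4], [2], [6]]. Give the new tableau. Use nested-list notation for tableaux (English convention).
7 is larger than every entry of row 1, so it is appended to row 1. The new tableau is [[1, 3, 4, 7], [2], [6]].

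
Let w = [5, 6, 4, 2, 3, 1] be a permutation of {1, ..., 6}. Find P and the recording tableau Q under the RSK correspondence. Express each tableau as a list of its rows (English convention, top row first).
P = [[1, 3], [2, 6], [4], [5]], Q = [[1, 2], [3, 5], [4], [6]]

Insert each entry of the permutation into P by Schensted row insertion, recording in Q the position of each new cell.

Insert 5: appended to row 1. P = [[5]].
Insert 6: appended to row 1. P = [[5, 6]].
Insert 4: 4 bumps 5 from row 1; 5 starts row 2. P = [[4, 6], [5]].
Insert 2: 2 bumps 4 from row 1; 4 bumps 5 from row 2; 5 starts row 3. P = [[2, 6], [4], [5]].
Insert 3: 3 bumps 6 from row 1; 6 appends to row 2. P = [[2, 3], [4, 6], [5]].
Insert 1: 1 bumps 2 from row 1; 2 bumps 4 from row 2; 4 bumps 5 from row 3; 5 starts row 4. P = [[1, 3], [2, 6], [4], [5]].

So P = [[1, 3], [2, 6], [4], [5]], Q = [[1, 2], [3, 5], [4], [6]].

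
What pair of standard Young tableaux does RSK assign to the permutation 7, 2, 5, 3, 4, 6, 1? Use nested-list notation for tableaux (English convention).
Insert each entry of the permutation into P by Schensted row insertion, recording in Q the position of each new cell.

After inserting 7: P = [[7]].
After inserting 2: P = [[2], [7]].
After inserting 5: P = [[2, 5], [7]].
After inserting 3: P = [[2, 3], [5], [7]].
After inserting 4: P = [[2, 3, 4], [5], [7]].
After inserting 6: P = [[2, 3, 4, 6], [5], [7]].
After inserting 1: P = [[1, 3, 4, 6], [2], [5], [7]].

So P = [[1, 3, 4, 6], [2], [5], [7]], Q = [[1, 3, 5, 6], [2], [4], [7]].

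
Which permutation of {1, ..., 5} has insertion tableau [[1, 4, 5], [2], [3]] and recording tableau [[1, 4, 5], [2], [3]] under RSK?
3 2 1 4 5

Reverse the RSK construction: for i from n down to 1, find the cell of Q containing i, remove the entry at that cell from P, and reverse-bump it up through P; the value ejected from row 1 is w(i).

Step i=5: Q has 5 at row 1, column 3; remove that cell from P, ejecting 5. So w(5) = 5. P is now [[1, 4], [2], [3]].
Step i=4: Q has 4 at row 1, column 2; remove that cell from P, ejecting 4. So w(4) = 4. P is now [[1], [2], [3]].
Step i=3: Q has 3 at row 3, column 1; remove 3 from row 3 of P and reverse-bump: 3 enters row 2 and ejects 2; 2 enters row 1 and ejects 1. So w(3) = 1. P is now [[2], [3]].
Step i=2: Q has 2 at row 2, column 1; remove 3 from row 2 of P and reverse-bump: 3 enters row 1 and ejects 2. So w(2) = 2. P is now [[3]].
Step i=1: Q has 1 at row 1, column 1; remove that cell from P, ejecting 3. So w(1) = 3. P is now [].

So w = 3 2 1 4 5.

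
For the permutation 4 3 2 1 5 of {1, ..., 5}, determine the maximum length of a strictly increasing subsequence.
2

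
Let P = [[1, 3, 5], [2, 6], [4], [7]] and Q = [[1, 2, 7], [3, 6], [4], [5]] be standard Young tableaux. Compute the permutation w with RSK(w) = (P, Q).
4 7 6 2 1 3 5

Reverse the RSK construction: for i from n down to 1, find the cell of Q containing i, remove the entry at that cell from P, and reverse-bump it up through P; the value ejected from row 1 is w(i).

Step i=7: Q has 7 at row 1, column 3; remove that cell from P, ejecting 5. So w(7) = 5. P is now [[1, 3], [2, 6], [4], [7]].
Step i=6: Q has 6 at row 2, column 2; remove 6 from row 2 of P and reverse-bump: 6 enters row 1 and ejects 3. So w(6) = 3. P is now [[1, 6], [2], [4], [7]].
Step i=5: Q has 5 at row 4, column 1; remove 7 from row 4 of P and reverse-bump: 7 enters row 3 and ejects 4; 4 enters row 2 and ejects 2; 2 enters row 1 and ejects 1. So w(5) = 1. P is now [[2, 6], [4], [7]].
Step i=4: Q has 4 at row 3, column 1; remove 7 from row 3 of P and reverse-bump: 7 enters row 2 and ejects 4; 4 enters row 1 and ejects 2. So w(4) = 2. P is now [[4, 6], [7]].
Step i=3: Q has 3 at row 2, column 1; remove 7 from row 2 of P and reverse-bump: 7 enters row 1 and ejects 6. So w(3) = 6. P is now [[4, 7]].
Step i=2: Q has 2 at row 1, column 2; remove that cell from P, ejecting 7. So w(2) = 7. P is now [[4]].
Step i=1: Q has 1 at row 1, column 1; remove that cell from P, ejecting 4. So w(1) = 4. P is now [].

So w = 4 7 6 2 1 3 5.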